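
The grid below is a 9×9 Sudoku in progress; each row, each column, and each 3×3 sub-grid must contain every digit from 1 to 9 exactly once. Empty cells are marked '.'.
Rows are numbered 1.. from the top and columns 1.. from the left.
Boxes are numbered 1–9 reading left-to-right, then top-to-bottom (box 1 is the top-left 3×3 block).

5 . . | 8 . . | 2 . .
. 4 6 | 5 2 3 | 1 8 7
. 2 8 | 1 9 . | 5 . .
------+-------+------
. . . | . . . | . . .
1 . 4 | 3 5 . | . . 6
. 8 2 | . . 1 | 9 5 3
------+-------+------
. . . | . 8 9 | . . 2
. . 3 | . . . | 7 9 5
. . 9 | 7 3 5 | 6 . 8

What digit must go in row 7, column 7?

Cell row 7, column 7 itself could take any of {3, 4} by direct elimination.
Consider where 3 can go in column 7.
row 4, column 7 is out (box 6 already has a 3).
row 5, column 7 is out (row 5 already has a 3).
So the only cell in column 7 that can hold 3 is row 7, column 7.
Therefore row 7, column 7 = 3.

3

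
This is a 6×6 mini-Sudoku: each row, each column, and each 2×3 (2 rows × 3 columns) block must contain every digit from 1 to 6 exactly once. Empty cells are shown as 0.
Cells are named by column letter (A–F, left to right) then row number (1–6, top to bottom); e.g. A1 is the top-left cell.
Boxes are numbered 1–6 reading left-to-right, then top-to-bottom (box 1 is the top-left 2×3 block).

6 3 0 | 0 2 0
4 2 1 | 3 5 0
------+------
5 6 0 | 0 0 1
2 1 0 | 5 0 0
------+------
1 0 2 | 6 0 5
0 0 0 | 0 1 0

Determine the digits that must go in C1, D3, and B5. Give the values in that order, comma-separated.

5,2,4

For C1:
  Row 1 already contains {2, 3, 6}.
  Column C already contains {1, 2}.
  Its 2×3 block (box 1) already contains {1, 2, 3, 4, 6}.
  The only value from 1–6 not eliminated is 5, so C1 = 5.
For D3:
  Consider where 2 can go in row 3.
  C3 is out (column C already has a 2).
  E3 is out (column E already has a 2).
  So the only cell in row 3 that can hold 2 is D3.
  So D3 = 2.
For B5:
  Row 5 already contains {1, 2, 5, 6}.
  Column B already contains {1, 2, 3, 6}.
  Its 2×3 block (box 5) already contains {1, 2}.
  The only value from 1–6 not eliminated is 4, so B5 = 4.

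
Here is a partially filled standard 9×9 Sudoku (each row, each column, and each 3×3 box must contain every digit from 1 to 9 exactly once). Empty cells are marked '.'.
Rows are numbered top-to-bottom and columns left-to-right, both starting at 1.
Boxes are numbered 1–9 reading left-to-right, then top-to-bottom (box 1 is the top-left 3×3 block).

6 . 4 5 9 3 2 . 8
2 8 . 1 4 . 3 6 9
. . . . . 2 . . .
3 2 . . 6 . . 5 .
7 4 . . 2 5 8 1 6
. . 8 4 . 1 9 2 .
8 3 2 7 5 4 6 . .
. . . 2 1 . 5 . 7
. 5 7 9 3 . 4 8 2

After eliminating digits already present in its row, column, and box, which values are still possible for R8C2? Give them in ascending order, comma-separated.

Row 8 already contains {1, 2, 5, 7}.
Column 2 already contains {2, 3, 4, 5, 8}.
Its 3×3 block (box 7) already contains {2, 3, 5, 7, 8}.
Removing those from 1–9 leaves {6, 9} as the candidates for R8C2.

6,9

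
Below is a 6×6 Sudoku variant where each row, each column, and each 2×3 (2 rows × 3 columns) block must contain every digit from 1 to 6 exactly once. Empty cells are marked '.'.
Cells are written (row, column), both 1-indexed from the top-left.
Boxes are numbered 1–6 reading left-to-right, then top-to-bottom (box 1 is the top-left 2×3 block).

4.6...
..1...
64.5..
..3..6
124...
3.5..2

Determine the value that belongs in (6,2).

6

Row 6 already contains {2, 3, 5}.
Column 2 already contains {2, 4}.
Its 2×3 block (box 5) already contains {1, 2, 3, 4, 5}.
The only value from 1–6 not eliminated is 6, so (6,2) = 6.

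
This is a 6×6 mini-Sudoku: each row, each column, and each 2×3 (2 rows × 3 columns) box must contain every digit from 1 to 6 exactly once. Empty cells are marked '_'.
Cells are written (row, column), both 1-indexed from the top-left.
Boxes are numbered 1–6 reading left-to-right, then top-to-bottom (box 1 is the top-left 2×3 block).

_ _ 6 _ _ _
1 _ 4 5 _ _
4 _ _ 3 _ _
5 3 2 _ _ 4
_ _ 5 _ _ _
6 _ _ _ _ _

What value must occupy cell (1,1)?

3

Cell (1,1) itself could take any of {2, 3} by direct elimination.
Consider where 3 can go in box 1.
(1,2) is out (column 2 already has a 3).
(2,2) is out (column 2 already has a 3).
So the only cell in box 1 that can hold 3 is (1,1).
Therefore (1,1) = 3.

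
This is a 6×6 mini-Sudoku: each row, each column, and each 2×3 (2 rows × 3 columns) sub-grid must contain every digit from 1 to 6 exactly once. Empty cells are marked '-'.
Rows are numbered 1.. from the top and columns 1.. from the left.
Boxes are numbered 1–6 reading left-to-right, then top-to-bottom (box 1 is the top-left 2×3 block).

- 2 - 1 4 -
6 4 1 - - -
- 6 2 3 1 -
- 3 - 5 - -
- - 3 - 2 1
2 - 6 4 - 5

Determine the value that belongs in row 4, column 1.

Cell row 4, column 1 itself could take any of {1, 4} by direct elimination.
Consider where 1 can go in column 1.
row 1, column 1 is out (row 1 already has a 1).
row 3, column 1 is out (row 3 already has a 1).
row 5, column 1 is out (row 5 already has a 1).
So the only cell in column 1 that can hold 1 is row 4, column 1.
Therefore row 4, column 1 = 1.

1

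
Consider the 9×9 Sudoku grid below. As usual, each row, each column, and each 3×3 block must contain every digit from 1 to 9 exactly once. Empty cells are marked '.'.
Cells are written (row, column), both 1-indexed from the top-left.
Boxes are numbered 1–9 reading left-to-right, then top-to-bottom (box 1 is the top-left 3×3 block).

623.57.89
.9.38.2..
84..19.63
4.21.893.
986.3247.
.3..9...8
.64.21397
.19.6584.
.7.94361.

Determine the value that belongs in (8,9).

Row 8 already contains {1, 4, 5, 6, 8, 9}.
Column 9 already contains {3, 7, 8, 9}.
Its 3×3 block (box 9) already contains {1, 3, 4, 6, 7, 8, 9}.
The only value from 1–9 not eliminated is 2, so (8,9) = 2.

2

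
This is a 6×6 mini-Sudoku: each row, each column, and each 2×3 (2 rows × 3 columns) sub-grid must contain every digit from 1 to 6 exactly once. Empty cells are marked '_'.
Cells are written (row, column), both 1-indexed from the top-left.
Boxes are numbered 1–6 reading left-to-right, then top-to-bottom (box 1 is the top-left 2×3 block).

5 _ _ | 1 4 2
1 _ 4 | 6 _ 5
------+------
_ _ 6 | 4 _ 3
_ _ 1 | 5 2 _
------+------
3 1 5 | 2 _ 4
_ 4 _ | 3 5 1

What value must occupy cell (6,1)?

6

Cell (6,1) itself could take any of {2, 6} by direct elimination.
Consider where 6 can go in row 6.
(6,3) is out (column 3 already has a 6).
So the only cell in row 6 that can hold 6 is (6,1).
Therefore (6,1) = 6.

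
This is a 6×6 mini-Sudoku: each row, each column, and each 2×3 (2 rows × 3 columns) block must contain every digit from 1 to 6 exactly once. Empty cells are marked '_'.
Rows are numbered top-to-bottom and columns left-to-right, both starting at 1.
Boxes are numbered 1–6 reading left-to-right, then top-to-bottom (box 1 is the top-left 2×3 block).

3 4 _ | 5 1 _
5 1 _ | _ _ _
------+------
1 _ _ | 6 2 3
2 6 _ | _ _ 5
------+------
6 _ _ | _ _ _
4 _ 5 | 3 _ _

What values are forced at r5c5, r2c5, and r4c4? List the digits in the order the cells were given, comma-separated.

5,3,1

For r5c5:
  Consider where 5 can go in column 5.
  r2c5 is out (row 2 already has a 5).
  r4c5 is out (row 4 already has a 5).
  r6c5 is out (row 6 already has a 5).
  So the only cell in column 5 that can hold 5 is r5c5.
  So r5c5 = 5.
For r2c5:
  Consider where 3 can go in column 5.
  r4c5 is out (box 4 already has a 3).
  r5c5 is out (box 6 already has a 3).
  r6c5 is out (row 6 already has a 3).
  So the only cell in column 5 that can hold 3 is r2c5.
  So r2c5 = 3.
For r4c4:
  Consider where 1 can go in row 4.
  r4c3 is out (box 3 already has a 1).
  r4c5 is out (column 5 already has a 1).
  So the only cell in row 4 that can hold 1 is r4c4.
  So r4c4 = 1.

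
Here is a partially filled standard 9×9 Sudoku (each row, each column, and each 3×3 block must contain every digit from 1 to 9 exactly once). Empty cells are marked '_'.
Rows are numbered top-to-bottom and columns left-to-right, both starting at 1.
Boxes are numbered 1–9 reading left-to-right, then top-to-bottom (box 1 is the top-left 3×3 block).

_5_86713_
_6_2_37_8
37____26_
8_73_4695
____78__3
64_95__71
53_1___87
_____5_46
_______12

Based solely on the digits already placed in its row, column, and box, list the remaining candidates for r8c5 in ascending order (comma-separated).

2,3,8,9

Row 8 already contains {4, 5, 6}.
Column 5 already contains {5, 6, 7}.
Its 3×3 block (box 8) already contains {1, 5}.
Removing those from 1–9 leaves {2, 3, 8, 9} as the candidates for r8c5.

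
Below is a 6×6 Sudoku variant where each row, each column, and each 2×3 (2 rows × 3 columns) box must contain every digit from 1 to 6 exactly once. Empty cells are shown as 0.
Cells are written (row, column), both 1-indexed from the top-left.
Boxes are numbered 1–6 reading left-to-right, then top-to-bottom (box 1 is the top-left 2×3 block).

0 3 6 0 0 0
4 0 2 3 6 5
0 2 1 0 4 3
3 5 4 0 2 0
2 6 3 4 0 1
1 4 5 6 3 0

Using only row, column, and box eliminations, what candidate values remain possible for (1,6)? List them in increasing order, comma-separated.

Row 1 already contains {3, 6}.
Column 6 already contains {1, 3, 5}.
Its 2×3 block (box 2) already contains {3, 5, 6}.
Removing those from 1–6 leaves {2, 4} as the candidates for (1,6).

2,4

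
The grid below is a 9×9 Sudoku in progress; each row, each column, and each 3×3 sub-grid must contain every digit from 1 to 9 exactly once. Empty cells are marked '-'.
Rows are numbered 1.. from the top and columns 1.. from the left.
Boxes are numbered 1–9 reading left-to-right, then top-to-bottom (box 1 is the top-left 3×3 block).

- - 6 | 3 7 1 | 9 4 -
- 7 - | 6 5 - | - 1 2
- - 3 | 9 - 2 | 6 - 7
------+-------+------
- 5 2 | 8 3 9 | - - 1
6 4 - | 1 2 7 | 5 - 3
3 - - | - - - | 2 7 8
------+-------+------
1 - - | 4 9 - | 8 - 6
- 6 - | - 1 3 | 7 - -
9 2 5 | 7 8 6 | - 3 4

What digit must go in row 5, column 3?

8

Cell row 5, column 3 itself could take any of {8, 9} by direct elimination.
Consider where 8 can go in row 5.
row 5, column 8 is out (box 6 already has a 8).
So the only cell in row 5 that can hold 8 is row 5, column 3.
Therefore row 5, column 3 = 8.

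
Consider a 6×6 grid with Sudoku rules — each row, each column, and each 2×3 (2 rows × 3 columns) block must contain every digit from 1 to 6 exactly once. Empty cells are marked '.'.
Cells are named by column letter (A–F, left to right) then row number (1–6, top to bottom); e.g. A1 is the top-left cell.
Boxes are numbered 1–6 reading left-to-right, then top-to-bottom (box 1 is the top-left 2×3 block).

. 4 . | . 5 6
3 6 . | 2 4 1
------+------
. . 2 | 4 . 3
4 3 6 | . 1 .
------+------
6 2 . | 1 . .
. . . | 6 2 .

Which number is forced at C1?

Row 1 already contains {4, 5, 6}.
Column C already contains {2, 6}.
Its 2×3 block (box 1) already contains {3, 4, 6}.
The only value from 1–6 not eliminated is 1, so C1 = 1.

1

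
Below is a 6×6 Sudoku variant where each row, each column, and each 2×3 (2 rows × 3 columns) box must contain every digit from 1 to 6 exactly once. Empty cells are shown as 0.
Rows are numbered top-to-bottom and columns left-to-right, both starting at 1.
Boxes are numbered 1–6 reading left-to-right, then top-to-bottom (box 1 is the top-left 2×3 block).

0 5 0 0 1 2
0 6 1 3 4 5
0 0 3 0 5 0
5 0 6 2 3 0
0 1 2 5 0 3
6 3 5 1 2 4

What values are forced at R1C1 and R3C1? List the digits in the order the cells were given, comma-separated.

For R1C1:
  Consider where 3 can go in box 1.
  R1C3 is out (column 3 already has a 3).
  R2C1 is out (row 2 already has a 3).
  So the only cell in box 1 that can hold 3 is R1C1.
  So R1C1 = 3.
For R3C1:
  Consider where 1 can go in box 3.
  R3C2 is out (column 2 already has a 1).
  R4C2 is out (column 2 already has a 1).
  So the only cell in box 3 that can hold 1 is R3C1.
  So R3C1 = 1.

3,1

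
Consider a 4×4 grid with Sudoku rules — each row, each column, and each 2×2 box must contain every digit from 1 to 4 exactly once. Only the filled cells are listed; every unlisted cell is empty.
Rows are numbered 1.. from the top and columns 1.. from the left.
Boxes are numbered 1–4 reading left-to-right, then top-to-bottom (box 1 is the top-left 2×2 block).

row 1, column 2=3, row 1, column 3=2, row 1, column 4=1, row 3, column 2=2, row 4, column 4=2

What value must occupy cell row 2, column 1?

Cell row 2, column 1 itself could take any of {1, 2, 4} by direct elimination.
Consider where 2 can go in column 1.
row 1, column 1 is out (row 1 already has a 2).
row 3, column 1 is out (row 3 already has a 2).
row 4, column 1 is out (row 4 already has a 2).
So the only cell in column 1 that can hold 2 is row 2, column 1.
Therefore row 2, column 1 = 2.

2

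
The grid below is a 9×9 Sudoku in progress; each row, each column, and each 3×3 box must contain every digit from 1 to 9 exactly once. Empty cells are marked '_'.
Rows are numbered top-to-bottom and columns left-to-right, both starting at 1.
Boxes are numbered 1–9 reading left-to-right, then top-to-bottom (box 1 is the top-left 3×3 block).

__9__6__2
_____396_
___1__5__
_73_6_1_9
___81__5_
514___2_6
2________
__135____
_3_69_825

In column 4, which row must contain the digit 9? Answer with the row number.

Consider where 9 can go in column 4.
r1c4 is out (row 1 already has a 9).
r2c4 is out (row 2 already has a 9).
r4c4 is out (row 4 already has a 9).
r7c4 is out (box 8 already has a 9).
So the only cell in column 4 that can hold 9 is r6c4.
That is row 6.

6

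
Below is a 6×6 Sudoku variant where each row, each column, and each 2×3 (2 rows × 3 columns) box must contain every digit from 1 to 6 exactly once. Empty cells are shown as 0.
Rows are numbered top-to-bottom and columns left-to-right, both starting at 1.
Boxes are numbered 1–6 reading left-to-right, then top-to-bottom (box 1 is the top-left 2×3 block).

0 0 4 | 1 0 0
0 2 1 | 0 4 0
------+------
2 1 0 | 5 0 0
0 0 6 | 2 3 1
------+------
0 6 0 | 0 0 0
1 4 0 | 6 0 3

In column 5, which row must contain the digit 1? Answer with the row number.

Consider where 1 can go in column 5.
r1c5 is out (row 1 already has a 1).
r3c5 is out (row 3 already has a 1).
r6c5 is out (row 6 already has a 1).
So the only cell in column 5 that can hold 1 is r5c5.
That is row 5.

5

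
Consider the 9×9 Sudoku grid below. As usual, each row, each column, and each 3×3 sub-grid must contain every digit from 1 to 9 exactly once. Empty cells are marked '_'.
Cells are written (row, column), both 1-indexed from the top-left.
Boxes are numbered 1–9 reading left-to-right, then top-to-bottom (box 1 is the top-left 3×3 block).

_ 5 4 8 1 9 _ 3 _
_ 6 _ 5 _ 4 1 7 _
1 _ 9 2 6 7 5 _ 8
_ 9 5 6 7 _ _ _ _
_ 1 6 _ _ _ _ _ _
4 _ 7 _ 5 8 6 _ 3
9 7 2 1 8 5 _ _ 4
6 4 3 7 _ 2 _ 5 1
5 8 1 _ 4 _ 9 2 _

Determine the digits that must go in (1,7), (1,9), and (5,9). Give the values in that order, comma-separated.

2,6,5

For (1,7):
  Row 1 already contains {1, 3, 4, 5, 8, 9}.
  Column 7 already contains {1, 5, 6, 9}.
  Its 3×3 block (box 3) already contains {1, 3, 5, 7, 8}.
  The only value from 1–9 not eliminated is 2, so (1,7) = 2.
For (1,9):
  Consider where 6 can go in box 3.
  (1,7) is out (column 7 already has a 6).
  (2,9) is out (row 2 already has a 6).
  (3,8) is out (row 3 already has a 6).
  So the only cell in box 3 that can hold 6 is (1,9).
  So (1,9) = 6.
For (5,9):
  Consider where 5 can go in box 6.
  (4,7) is out (row 4 already has a 5). (4,8) is out (row 4 already has a 5). (4,9) is out (row 4 already has a 5). (5,7) is out (column 7 already has a 5). The remaining empty cells in box 6 are similarly blocked.
  So the only cell in box 6 that can hold 5 is (5,9).
  So (5,9) = 5.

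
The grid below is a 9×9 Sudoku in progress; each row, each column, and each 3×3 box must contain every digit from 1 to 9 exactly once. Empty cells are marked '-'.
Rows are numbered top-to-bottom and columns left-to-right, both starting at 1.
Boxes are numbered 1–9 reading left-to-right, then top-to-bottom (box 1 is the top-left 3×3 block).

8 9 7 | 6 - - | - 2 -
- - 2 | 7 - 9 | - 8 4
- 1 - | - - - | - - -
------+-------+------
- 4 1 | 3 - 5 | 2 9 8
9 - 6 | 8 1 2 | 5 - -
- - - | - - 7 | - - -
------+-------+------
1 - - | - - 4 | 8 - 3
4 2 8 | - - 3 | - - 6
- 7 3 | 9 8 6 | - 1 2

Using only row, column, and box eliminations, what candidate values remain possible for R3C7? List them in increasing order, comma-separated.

3,6,7,9

Row 3 already contains {1}.
Column 7 already contains {2, 5, 8}.
Its 3×3 block (box 3) already contains {2, 4, 8}.
Removing those from 1–9 leaves {3, 6, 7, 9} as the candidates for R3C7.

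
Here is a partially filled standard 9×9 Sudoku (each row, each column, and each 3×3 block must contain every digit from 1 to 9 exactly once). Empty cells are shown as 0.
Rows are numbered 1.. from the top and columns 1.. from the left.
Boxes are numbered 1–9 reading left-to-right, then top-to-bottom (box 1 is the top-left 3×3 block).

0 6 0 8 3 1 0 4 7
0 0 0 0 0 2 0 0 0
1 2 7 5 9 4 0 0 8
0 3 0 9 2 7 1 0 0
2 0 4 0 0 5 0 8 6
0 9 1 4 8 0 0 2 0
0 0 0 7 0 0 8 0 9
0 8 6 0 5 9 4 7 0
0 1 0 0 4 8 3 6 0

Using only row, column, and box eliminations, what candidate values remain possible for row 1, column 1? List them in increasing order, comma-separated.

Row 1 already contains {1, 3, 4, 6, 7, 8}.
Column 1 already contains {1, 2}.
Its 3×3 block (box 1) already contains {1, 2, 6, 7}.
Removing those from 1–9 leaves {5, 9} as the candidates for row 1, column 1.

5,9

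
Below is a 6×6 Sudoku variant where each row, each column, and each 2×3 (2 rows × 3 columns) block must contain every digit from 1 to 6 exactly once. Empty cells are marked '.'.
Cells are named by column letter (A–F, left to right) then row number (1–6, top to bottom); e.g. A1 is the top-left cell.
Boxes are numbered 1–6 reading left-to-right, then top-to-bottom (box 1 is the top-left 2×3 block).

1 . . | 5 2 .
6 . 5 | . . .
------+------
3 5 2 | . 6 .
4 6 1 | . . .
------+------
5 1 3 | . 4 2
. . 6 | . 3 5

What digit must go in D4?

Cell D4 itself could take any of {2, 3} by direct elimination.
Consider where 2 can go in box 4.
D3 is out (row 3 already has a 2).
F3 is out (row 3 already has a 2).
E4 is out (column E already has a 2).
F4 is out (column F already has a 2).
So the only cell in box 4 that can hold 2 is D4.
Therefore D4 = 2.

2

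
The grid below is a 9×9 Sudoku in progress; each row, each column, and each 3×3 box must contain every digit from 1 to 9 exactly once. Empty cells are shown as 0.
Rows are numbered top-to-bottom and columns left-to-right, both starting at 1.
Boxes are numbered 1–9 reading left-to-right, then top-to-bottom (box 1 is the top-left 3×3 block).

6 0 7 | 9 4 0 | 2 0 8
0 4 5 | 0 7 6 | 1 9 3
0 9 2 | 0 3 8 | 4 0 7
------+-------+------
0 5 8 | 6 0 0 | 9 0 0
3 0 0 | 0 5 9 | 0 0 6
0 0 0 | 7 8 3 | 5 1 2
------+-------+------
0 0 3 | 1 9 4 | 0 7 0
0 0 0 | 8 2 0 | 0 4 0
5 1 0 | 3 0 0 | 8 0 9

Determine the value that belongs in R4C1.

Cell R4C1 itself could take any of {1, 2, 4, 7} by direct elimination.
Consider where 7 can go in row 4.
R4C5 is out (column 5 already has a 7).
R4C6 is out (box 5 already has a 7).
R4C8 is out (column 8 already has a 7).
R4C9 is out (column 9 already has a 7).
So the only cell in row 4 that can hold 7 is R4C1.
Therefore R4C1 = 7.

7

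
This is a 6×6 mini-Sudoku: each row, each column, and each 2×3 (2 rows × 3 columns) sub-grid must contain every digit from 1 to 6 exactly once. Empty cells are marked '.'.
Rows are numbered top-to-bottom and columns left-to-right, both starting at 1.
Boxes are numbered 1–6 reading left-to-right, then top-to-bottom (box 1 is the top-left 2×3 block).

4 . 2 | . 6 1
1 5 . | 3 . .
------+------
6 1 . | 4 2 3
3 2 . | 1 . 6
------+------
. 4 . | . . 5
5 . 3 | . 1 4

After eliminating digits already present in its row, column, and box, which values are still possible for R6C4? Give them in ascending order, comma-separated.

2,6

Row 6 already contains {1, 3, 4, 5}.
Column 4 already contains {1, 3, 4}.
Its 2×3 block (box 6) already contains {1, 4, 5}.
Removing those from 1–6 leaves {2, 6} as the candidates for R6C4.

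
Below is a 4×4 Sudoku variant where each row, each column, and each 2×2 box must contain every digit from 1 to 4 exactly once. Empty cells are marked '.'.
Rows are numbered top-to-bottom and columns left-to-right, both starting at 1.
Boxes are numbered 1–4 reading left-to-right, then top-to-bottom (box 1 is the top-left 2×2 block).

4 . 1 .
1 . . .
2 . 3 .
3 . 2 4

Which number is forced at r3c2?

4

Cell r3c2 itself could take any of {1, 4} by direct elimination.
Consider where 4 can go in column 2.
r1c2 is out (row 1 already has a 4).
r2c2 is out (box 1 already has a 4).
r4c2 is out (row 4 already has a 4).
So the only cell in column 2 that can hold 4 is r3c2.
Therefore r3c2 = 4.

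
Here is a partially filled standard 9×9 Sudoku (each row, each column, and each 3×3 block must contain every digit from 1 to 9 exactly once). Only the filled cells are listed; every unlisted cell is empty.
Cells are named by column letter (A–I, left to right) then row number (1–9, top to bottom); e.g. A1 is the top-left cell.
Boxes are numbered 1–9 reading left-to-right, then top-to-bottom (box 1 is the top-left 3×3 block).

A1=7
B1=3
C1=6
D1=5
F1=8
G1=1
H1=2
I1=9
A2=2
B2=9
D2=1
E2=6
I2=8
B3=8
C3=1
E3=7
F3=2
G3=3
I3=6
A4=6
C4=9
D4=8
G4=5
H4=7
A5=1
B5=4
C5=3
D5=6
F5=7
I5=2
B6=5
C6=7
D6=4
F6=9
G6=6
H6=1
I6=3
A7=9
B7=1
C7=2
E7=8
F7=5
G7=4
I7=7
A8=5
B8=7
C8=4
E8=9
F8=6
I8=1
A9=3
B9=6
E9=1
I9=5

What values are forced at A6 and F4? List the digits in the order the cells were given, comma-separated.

For A6:
  Row 6 already contains {1, 3, 4, 5, 6, 7, 9}.
  Column A already contains {1, 2, 3, 5, 6, 7, 9}.
  Its 3×3 block (box 4) already contains {1, 3, 4, 5, 6, 7, 9}.
  The only value from 1–9 not eliminated is 8, so A6 = 8.
For F4:
  Consider where 1 can go in box 5.
  E4 is out (column E already has a 1).
  E5 is out (row 5 already has a 1).
  E6 is out (row 6 already has a 1).
  So the only cell in box 5 that can hold 1 is F4.
  So F4 = 1.

8,1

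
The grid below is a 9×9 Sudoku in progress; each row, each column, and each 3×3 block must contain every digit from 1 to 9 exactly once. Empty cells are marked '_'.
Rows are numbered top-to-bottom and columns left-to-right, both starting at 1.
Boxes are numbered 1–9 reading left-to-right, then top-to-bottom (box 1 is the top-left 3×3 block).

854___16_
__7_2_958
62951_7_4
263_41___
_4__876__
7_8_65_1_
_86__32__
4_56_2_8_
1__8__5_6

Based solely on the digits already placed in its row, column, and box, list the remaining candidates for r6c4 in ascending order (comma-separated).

2,3,9

Row 6 already contains {1, 5, 6, 7, 8}.
Column 4 already contains {5, 6, 8}.
Its 3×3 block (box 5) already contains {1, 4, 5, 6, 7, 8}.
Removing those from 1–9 leaves {2, 3, 9} as the candidates for r6c4.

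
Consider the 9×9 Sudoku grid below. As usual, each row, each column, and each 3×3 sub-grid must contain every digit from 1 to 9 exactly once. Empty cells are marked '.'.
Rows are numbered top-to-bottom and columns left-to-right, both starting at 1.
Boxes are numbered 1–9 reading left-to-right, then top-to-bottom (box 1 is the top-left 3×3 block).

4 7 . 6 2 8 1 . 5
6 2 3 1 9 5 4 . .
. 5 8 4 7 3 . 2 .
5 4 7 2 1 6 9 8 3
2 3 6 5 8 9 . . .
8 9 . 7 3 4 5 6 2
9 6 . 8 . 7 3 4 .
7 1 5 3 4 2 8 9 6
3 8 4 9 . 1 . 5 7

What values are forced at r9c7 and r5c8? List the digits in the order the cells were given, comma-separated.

For r9c7:
  Row 9 already contains {1, 3, 4, 5, 7, 8, 9}.
  Column 7 already contains {1, 3, 4, 5, 8, 9}.
  Its 3×3 block (box 9) already contains {3, 4, 5, 6, 7, 8, 9}.
  The only value from 1–9 not eliminated is 2, so r9c7 = 2.
For r5c8:
  Consider where 1 can go in column 8.
  r1c8 is out (row 1 already has a 1).
  r2c8 is out (row 2 already has a 1).
  So the only cell in column 8 that can hold 1 is r5c8.
  So r5c8 = 1.

2,1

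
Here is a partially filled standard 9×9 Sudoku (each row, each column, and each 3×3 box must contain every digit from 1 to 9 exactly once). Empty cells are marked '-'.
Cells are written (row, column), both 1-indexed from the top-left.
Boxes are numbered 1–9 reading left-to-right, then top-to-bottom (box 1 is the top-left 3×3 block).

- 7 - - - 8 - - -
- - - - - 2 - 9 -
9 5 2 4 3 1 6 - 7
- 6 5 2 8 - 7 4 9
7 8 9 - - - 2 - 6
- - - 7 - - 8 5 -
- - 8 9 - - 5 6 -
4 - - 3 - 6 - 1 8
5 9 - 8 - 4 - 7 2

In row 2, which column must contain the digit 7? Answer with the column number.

5

Consider where 7 can go in row 2.
(2,1) is out (column 1 already has a 7). (2,2) is out (column 2 already has a 7). (2,3) is out (box 1 already has a 7). (2,4) is out (column 4 already has a 7). The remaining empty cells in row 2 are similarly blocked.
So the only cell in row 2 that can hold 7 is (2,5).
That is column 5.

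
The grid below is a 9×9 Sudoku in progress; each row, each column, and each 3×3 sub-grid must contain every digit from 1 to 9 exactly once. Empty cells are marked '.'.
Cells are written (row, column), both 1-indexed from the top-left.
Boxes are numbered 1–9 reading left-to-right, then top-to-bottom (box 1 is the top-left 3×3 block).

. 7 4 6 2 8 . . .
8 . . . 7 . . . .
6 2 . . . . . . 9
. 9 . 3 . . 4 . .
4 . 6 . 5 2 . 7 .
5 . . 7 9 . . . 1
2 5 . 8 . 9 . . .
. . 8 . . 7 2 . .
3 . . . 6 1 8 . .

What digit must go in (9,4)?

Cell (9,4) itself could take any of {2, 4, 5} by direct elimination.
Consider where 2 can go in row 9.
(9,2) is out (column 2 already has a 2).
(9,3) is out (box 7 already has a 2).
(9,8) is out (box 9 already has a 2).
(9,9) is out (box 9 already has a 2).
So the only cell in row 9 that can hold 2 is (9,4).
Therefore (9,4) = 2.

2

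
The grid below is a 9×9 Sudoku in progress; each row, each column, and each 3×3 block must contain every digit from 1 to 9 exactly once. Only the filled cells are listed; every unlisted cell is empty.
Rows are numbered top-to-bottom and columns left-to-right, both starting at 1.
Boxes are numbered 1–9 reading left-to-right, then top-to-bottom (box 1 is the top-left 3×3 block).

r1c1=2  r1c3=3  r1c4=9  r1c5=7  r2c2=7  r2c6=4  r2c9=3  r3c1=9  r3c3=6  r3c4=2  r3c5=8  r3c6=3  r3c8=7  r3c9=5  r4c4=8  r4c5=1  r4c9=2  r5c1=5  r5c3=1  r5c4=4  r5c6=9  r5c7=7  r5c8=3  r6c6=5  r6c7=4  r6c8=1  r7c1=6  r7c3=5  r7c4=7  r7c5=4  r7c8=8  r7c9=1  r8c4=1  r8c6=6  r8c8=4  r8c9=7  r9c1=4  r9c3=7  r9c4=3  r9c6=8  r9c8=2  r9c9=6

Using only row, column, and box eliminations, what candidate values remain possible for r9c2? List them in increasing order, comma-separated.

1,9

Row 9 already contains {2, 3, 4, 6, 7, 8}.
Column 2 already contains {7}.
Its 3×3 block (box 7) already contains {4, 5, 6, 7}.
Removing those from 1–9 leaves {1, 9} as the candidates for r9c2.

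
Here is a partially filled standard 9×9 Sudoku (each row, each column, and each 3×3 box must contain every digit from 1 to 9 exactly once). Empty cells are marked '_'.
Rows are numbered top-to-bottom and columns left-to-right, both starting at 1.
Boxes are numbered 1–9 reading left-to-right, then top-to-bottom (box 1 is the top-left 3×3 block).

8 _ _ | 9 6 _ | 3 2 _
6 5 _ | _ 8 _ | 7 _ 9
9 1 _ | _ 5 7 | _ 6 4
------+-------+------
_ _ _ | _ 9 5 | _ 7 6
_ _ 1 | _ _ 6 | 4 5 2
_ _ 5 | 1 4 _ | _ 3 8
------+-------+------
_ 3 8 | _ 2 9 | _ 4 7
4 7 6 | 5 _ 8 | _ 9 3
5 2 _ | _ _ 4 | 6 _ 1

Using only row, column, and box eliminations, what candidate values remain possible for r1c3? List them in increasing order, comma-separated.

4,7

Row 1 already contains {2, 3, 6, 8, 9}.
Column 3 already contains {1, 5, 6, 8}.
Its 3×3 block (box 1) already contains {1, 5, 6, 8, 9}.
Removing those from 1–9 leaves {4, 7} as the candidates for r1c3.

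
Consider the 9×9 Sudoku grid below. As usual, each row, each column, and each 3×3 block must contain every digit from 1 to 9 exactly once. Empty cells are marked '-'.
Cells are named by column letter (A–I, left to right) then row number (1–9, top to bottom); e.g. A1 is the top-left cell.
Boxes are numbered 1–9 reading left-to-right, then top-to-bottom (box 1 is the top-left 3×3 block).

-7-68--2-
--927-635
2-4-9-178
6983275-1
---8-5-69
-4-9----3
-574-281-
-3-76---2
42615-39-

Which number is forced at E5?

4

Cell E5 itself could take any of {1, 4} by direct elimination.
Consider where 4 can go in box 5.
E6 is out (row 6 already has a 4).
F6 is out (row 6 already has a 4).
So the only cell in box 5 that can hold 4 is E5.
Therefore E5 = 4.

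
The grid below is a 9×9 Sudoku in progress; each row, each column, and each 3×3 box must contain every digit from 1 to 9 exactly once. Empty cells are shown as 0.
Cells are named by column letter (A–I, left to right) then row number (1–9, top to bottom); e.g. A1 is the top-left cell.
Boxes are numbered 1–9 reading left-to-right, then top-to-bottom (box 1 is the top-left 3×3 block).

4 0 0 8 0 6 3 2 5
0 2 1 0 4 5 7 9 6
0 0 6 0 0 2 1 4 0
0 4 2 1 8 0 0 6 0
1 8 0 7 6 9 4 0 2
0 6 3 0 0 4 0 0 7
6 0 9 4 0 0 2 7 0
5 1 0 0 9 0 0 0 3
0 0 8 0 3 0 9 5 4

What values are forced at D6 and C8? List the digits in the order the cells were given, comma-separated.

For D6:
  Consider where 5 can go in column D.
  D2 is out (row 2 already has a 5).
  D3 is out (box 2 already has a 5).
  D8 is out (row 8 already has a 5).
  D9 is out (row 9 already has a 5).
  So the only cell in column D that can hold 5 is D6.
  So D6 = 5.
For C8:
  Consider where 4 can go in column C.
  C1 is out (row 1 already has a 4).
  C5 is out (row 5 already has a 4).
  So the only cell in column C that can hold 4 is C8.
  So C8 = 4.

5,4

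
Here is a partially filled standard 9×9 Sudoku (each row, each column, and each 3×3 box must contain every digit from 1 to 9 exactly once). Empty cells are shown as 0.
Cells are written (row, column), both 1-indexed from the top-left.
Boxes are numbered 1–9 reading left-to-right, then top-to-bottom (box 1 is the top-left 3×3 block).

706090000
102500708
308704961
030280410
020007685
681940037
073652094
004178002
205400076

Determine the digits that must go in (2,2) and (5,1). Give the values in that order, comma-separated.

For (2,2):
  Consider where 9 can go in box 1.
  (1,2) is out (row 1 already has a 9).
  (3,2) is out (row 3 already has a 9).
  So the only cell in box 1 that can hold 9 is (2,2).
  So (2,2) = 9.
For (5,1):
  Consider where 4 can go in row 5.
  (5,3) is out (column 3 already has a 4).
  (5,4) is out (column 4 already has a 4).
  (5,5) is out (column 5 already has a 4).
  So the only cell in row 5 that can hold 4 is (5,1).
  So (5,1) = 4.

9,4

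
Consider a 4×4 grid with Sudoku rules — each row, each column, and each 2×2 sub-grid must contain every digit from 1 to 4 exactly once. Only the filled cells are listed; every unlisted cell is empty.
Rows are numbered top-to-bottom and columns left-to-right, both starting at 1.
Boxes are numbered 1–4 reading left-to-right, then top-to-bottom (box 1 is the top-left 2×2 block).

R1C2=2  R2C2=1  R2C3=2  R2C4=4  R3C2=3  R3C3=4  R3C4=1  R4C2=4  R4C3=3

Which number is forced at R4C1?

Cell R4C1 itself could take any of {1, 2} by direct elimination.
Consider where 1 can go in box 3.
R3C1 is out (row 3 already has a 1).
So the only cell in box 3 that can hold 1 is R4C1.
Therefore R4C1 = 1.

1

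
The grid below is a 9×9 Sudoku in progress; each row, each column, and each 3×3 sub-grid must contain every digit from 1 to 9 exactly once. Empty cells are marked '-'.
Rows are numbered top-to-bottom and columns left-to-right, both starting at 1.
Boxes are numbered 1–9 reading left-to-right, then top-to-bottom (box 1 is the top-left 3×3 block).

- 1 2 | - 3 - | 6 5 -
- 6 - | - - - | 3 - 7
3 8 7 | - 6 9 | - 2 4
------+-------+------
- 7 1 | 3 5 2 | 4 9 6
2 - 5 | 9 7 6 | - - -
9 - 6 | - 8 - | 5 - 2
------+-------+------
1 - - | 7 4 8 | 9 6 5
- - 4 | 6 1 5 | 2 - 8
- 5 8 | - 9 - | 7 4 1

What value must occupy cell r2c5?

2

Row 2 already contains {3, 6, 7}.
Column 5 already contains {1, 3, 4, 5, 6, 7, 8, 9}.
Its 3×3 block (box 2) already contains {3, 6, 9}.
The only value from 1–9 not eliminated is 2, so r2c5 = 2.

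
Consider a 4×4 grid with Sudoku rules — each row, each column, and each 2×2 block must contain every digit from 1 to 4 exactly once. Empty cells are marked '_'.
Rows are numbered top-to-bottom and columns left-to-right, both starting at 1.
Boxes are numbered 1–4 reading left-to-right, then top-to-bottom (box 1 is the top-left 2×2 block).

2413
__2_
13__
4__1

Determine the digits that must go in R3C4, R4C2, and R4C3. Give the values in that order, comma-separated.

2,2,3

For R3C4:
  Consider where 2 can go in column 4.
  R2C4 is out (row 2 already has a 2).
  So the only cell in column 4 that can hold 2 is R3C4.
  So R3C4 = 2.
For R4C2:
  Row 4 already contains {1, 4}.
  Column 2 already contains {3, 4}.
  Its 2×2 block (box 3) already contains {1, 3, 4}.
  The only value from 1–4 not eliminated is 2, so R4C2 = 2.
For R4C3:
  Row 4 already contains {1, 4}.
  Column 3 already contains {1, 2}.
  Its 2×2 block (box 4) already contains {1}.
  The only value from 1–4 not eliminated is 3, so R4C3 = 3.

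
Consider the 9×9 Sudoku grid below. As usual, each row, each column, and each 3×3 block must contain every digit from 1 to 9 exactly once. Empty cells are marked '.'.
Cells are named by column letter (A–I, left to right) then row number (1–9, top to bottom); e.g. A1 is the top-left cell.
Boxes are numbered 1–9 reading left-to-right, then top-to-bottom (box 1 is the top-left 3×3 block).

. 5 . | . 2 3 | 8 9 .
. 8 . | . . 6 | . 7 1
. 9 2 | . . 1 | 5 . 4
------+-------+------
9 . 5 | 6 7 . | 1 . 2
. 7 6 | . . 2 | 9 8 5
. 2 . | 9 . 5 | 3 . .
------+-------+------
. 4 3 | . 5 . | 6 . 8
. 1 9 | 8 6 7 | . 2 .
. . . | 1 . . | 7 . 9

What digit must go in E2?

Cell E2 itself could take any of {4, 9} by direct elimination.
Consider where 9 can go in column E.
E3 is out (row 3 already has a 9).
E5 is out (row 5 already has a 9).
E6 is out (row 6 already has a 9).
E9 is out (row 9 already has a 9).
So the only cell in column E that can hold 9 is E2.
Therefore E2 = 9.

9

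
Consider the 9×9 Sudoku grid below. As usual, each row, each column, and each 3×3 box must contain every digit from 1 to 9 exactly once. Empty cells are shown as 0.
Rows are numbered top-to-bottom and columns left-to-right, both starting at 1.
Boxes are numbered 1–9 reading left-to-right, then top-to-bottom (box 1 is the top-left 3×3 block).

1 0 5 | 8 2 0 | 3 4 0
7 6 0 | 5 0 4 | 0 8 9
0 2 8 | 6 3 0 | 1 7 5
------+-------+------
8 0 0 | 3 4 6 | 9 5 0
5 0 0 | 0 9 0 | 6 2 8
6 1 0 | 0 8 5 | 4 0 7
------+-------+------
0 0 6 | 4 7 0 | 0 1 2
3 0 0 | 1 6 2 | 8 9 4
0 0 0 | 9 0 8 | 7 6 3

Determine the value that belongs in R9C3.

1

Cell R9C3 itself could take any of {1, 2, 4} by direct elimination.
Consider where 1 can go in box 7.
R7C1 is out (row 7 already has a 1). R7C2 is out (row 7 already has a 1). R8C2 is out (row 8 already has a 1). R8C3 is out (row 8 already has a 1). The remaining empty cells in box 7 are similarly blocked.
So the only cell in box 7 that can hold 1 is R9C3.
Therefore R9C3 = 1.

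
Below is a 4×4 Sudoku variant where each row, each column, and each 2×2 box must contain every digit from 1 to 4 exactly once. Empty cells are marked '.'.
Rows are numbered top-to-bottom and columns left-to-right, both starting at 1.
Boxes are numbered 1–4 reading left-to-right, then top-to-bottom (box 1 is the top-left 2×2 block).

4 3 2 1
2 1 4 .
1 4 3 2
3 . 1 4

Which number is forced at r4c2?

Row 4 already contains {1, 3, 4}.
Column 2 already contains {1, 3, 4}.
Its 2×2 block (box 3) already contains {1, 3, 4}.
The only value from 1–4 not eliminated is 2, so r4c2 = 2.

2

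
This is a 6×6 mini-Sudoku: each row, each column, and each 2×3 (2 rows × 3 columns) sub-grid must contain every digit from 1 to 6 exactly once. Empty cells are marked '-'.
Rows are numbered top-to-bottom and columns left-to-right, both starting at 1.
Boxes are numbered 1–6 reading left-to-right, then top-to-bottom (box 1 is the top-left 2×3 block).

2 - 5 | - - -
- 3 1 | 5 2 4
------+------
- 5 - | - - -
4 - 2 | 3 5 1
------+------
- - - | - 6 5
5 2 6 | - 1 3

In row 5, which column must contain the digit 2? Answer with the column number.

Consider where 2 can go in row 5.
r5c1 is out (column 1 already has a 2).
r5c2 is out (column 2 already has a 2).
r5c3 is out (column 3 already has a 2).
So the only cell in row 5 that can hold 2 is r5c4.
That is column 4.

4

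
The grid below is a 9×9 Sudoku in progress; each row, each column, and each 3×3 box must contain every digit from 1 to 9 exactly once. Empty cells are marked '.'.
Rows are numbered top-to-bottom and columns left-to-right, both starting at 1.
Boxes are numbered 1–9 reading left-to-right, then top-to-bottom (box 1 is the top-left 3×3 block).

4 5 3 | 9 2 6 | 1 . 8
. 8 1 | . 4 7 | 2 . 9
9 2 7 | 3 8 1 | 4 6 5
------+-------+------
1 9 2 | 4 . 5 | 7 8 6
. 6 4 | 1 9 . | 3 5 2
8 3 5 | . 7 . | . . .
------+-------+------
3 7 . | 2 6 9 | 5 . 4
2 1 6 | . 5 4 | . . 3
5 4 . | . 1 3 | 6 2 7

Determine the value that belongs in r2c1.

Row 2 already contains {1, 2, 4, 7, 8, 9}.
Column 1 already contains {1, 2, 3, 4, 5, 8, 9}.
Its 3×3 block (box 1) already contains {1, 2, 3, 4, 5, 7, 8, 9}.
The only value from 1–9 not eliminated is 6, so r2c1 = 6.

6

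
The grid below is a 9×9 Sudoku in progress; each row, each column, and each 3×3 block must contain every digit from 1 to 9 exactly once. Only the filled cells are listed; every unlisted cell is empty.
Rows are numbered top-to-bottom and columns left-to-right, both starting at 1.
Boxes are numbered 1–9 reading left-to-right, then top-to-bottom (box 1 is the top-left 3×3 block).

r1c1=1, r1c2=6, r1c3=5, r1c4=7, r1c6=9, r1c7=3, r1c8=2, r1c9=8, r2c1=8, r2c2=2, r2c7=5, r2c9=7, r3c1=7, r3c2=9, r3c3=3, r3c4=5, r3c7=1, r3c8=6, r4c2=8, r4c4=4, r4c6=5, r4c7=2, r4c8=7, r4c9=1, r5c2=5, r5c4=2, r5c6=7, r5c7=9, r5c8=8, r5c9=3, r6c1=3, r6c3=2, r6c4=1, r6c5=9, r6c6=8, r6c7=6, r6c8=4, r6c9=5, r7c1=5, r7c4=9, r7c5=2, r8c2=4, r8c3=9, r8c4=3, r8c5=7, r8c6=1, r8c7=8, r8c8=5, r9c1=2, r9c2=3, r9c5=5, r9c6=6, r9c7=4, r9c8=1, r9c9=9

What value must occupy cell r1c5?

Row 1 already contains {1, 2, 3, 5, 6, 7, 8, 9}.
Column 5 already contains {2, 5, 7, 9}.
Its 3×3 block (box 2) already contains {5, 7, 9}.
The only value from 1–9 not eliminated is 4, so r1c5 = 4.

4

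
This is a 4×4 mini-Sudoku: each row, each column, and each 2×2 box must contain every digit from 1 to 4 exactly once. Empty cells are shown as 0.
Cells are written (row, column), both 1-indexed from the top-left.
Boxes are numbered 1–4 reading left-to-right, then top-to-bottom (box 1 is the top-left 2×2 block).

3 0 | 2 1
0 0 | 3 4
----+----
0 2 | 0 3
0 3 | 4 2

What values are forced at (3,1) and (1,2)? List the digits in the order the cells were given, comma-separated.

For (3,1):
  Consider where 4 can go in row 3.
  (3,3) is out (column 3 already has a 4).
  So the only cell in row 3 that can hold 4 is (3,1).
  So (3,1) = 4.
For (1,2):
  Row 1 already contains {1, 2, 3}.
  Column 2 already contains {2, 3}.
  Its 2×2 block (box 1) already contains {3}.
  The only value from 1–4 not eliminated is 4, so (1,2) = 4.

4,4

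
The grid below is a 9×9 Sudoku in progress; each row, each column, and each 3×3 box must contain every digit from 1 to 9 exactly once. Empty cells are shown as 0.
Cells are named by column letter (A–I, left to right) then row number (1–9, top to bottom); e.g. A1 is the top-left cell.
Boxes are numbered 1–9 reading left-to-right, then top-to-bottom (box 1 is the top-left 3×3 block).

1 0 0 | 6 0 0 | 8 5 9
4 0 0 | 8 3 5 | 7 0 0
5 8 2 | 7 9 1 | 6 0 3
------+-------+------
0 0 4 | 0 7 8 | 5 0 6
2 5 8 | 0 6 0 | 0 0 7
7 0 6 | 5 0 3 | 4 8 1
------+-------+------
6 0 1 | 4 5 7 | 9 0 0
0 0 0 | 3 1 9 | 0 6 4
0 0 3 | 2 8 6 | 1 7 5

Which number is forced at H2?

Cell H2 itself could take any of {1, 2} by direct elimination.
Consider where 1 can go in row 2.
B2 is out (box 1 already has a 1).
C2 is out (column C already has a 1).
I2 is out (column I already has a 1).
So the only cell in row 2 that can hold 1 is H2.
Therefore H2 = 1.

1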